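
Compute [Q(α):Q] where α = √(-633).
[Q(α):Q] = 2

[Q(α):Q] equals the degree of the minimal polynomial of α. Here α^2 = -633 and x^2 + 633 is irreducible (d = -633 is squarefree, ≠ 1, hence not a square), so deg(m_α) = 2. Thus [Q(α):Q] = 2.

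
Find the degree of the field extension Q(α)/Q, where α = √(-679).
[Q(α):Q] = 2

[Q(α):Q] equals the degree of the minimal polynomial of α. Here α^2 = -679 and x^2 + 679 is irreducible (d = -679 is squarefree, ≠ 1, hence not a square), so deg(m_α) = 2. Thus [Q(α):Q] = 2.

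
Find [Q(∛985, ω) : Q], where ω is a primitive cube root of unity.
[Q(∛985, ω) : Q] = 6

[Q(∛985):Q] = 3 (min poly x^3 - 985, irreducible since 985 is not a perfect cube). [Q(ω):Q] = 2 (min poly x^2 + x + 1). Since Q(∛985) ⊂ R and ω ∉ R, we have ω ∉ Q(∛985), so x^2 + x + 1 remains irreducible over Q(∛985) and [Q(∛985, ω) : Q(∛985)] = 2. By the tower law, [Q(∛985, ω) : Q] = 3 · 2 = 6. (In fact Q(∛985, ω) is the splitting field of x^3 - 985 over Q.)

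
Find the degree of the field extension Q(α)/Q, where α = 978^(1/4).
[Q(α):Q] = 4

α is a root of x^4 - 978. By Eisenstein's criterion at the prime p = 2 (which divides the constant term 978 but p^2 = 4 does not, since 978 is squarefree), x^4 - 978 is irreducible over Q. Hence [Q(α):Q] = 4.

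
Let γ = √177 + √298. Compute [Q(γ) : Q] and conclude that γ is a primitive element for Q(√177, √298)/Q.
[Q(γ) : Q] = 4 (equivalently, Q(γ) = Q(√177, √298))

Obviously Q(γ) ⊆ Q(√177, √298), and [Q(√177, √298):Q] = 4 (since 177, 298 are distinct squarefree integers > 1 with 52746 not a perfect square). To show equality we compute the minimal polynomial of γ. From γ = √177 + √298: γ^2 = 177 + 2√(52746) + 298 = 475 + 2√(52746), so γ^2 - 475 = 2√(52746); squaring, (γ^2 - 475)^2 = 4·52746, i.e. γ^4 - 950γ^2 + 225625 - 210984 = 0, i.e. γ^4 - 950γ^2 + 14641 = 0. So γ is a root of x^4 - 950x^2 + 14641. This polynomial is irreducible over Q: it has no rational root (each ±√177 ± √298 is irrational), and any factorization into two quadratics over Q would force √(52746) ∈ Q (pairing opposite roots) or √177, √298 ∈ Q (other pairings), all impossible. Hence [Q(γ):Q] = 4 = [Q(√177, √298):Q], so Q(γ) = Q(√177, √298).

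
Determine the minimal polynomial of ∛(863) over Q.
m_α(x) = x^3 - 863

α satisfies α^3 = 863, so x^3 - 863 annihilates α. By the rational root test, a rational root p/q (in lowest terms) of x^3 - 863 would satisfy p^3 = 863 q^3, forcing q = 1 and p^3 = 863; but 863 is not a perfect cube, contradiction. A monic cubic over Q with no rational root is irreducible (any nontrivial factorization would include a linear factor). Hence x^3 - 863 is the minimal polynomial of α, and in particular [Q(α):Q] = 3.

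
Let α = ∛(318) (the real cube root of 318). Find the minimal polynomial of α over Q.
m_α(x) = x^3 - 318

α satisfies α^3 = 318, so x^3 - 318 annihilates α. By the rational root test, a rational root p/q (in lowest terms) of x^3 - 318 would satisfy p^3 = 318 q^3, forcing q = 1 and p^3 = 318; but 318 is not a perfect cube, contradiction. A monic cubic over Q with no rational root is irreducible (any nontrivial factorization would include a linear factor). Hence x^3 - 318 is the minimal polynomial of α, and in particular [Q(α):Q] = 3.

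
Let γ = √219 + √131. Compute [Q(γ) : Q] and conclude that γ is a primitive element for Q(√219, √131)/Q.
[Q(γ) : Q] = 4 (equivalently, Q(γ) = Q(√219, √131))

Obviously Q(γ) ⊆ Q(√219, √131), and [Q(√219, √131):Q] = 4 (since 219, 131 are distinct squarefree integers > 1 with 28689 not a perfect square). To show equality we compute the minimal polynomial of γ. From γ = √219 + √131: γ^2 = 219 + 2√(28689) + 131 = 350 + 2√(28689), so γ^2 - 350 = 2√(28689); squaring, (γ^2 - 350)^2 = 4·28689, i.e. γ^4 - 700γ^2 + 122500 - 114756 = 0, i.e. γ^4 - 700γ^2 + 7744 = 0. So γ is a root of x^4 - 700x^2 + 7744. This polynomial is irreducible over Q: it has no rational root (each ±√219 ± √131 is irrational), and any factorization into two quadratics over Q would force √(28689) ∈ Q (pairing opposite roots) or √219, √131 ∈ Q (other pairings), all impossible. Hence [Q(γ):Q] = 4 = [Q(√219, √131):Q], so Q(γ) = Q(√219, √131).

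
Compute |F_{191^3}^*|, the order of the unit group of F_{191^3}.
|F_{191^3}^*| = 6967870

F_{191^3} has 191^3 = 6967871 elements; its multiplicative group consists of all nonzero elements, so |F_{191^3}^*| = 6967871 - 1 = 6967870. (It is cyclic since any finite subgroup of the multiplicative group of a field is cyclic.)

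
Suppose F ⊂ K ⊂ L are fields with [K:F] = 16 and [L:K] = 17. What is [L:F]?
[L:F] = 272

The tower law says that for any tower of field extensions F ⊂ K ⊂ L with finite degrees, [L:F] = [L:K] · [K:F]. Here this gives [L:F] = 17 · 16 = 272.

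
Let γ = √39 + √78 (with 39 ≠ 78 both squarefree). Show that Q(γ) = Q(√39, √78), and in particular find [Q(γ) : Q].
[Q(γ) : Q] = 4 (equivalently, Q(γ) = Q(√39, √78))

Obviously Q(γ) ⊆ Q(√39, √78), and [Q(√39, √78):Q] = 4 (since 39, 78 are distinct squarefree integers > 1 with 3042 not a perfect square). To show equality we compute the minimal polynomial of γ. From γ = √39 + √78: γ^2 = 39 + 2√(3042) + 78 = 117 + 2√(3042), so γ^2 - 117 = 2√(3042); squaring, (γ^2 - 117)^2 = 4·3042, i.e. γ^4 - 234γ^2 + 13689 - 12168 = 0, i.e. γ^4 - 234γ^2 + 1521 = 0. So γ is a root of x^4 - 234x^2 + 1521. This polynomial is irreducible over Q: it has no rational root (each ±√39 ± √78 is irrational), and any factorization into two quadratics over Q would force √(3042) ∈ Q (pairing opposite roots) or √39, √78 ∈ Q (other pairings), all impossible. Hence [Q(γ):Q] = 4 = [Q(√39, √78):Q], so Q(γ) = Q(√39, √78).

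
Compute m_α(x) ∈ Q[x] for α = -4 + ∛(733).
m_α(x) = x^3 + 12x^2 + 48x - 669

Set β = α + 4 = ∛(733), so β^3 = 733. Then (α + 4)^3 - 733 = 0, i.e. α is a root of g(x) = (x + 4)^3 - 733 = x^3 + 12x^2 + 48x - 669. Since g(x) = h(x + 4) where h(x) = x^3 - 733, and h is irreducible over Q (because 733 is not a perfect cube, so h has no rational root, and a monic cubic with no rational root is irreducible), g is also irreducible (irreducibility is preserved under the substitution x → x + 4). Hence m_α(x) = x^3 + 12x^2 + 48x - 669.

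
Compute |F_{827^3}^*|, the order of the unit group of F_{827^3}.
|F_{827^3}^*| = 565609282

F_{827^3} has 827^3 = 565609283 elements; its multiplicative group consists of all nonzero elements, so |F_{827^3}^*| = 565609283 - 1 = 565609282. (It is cyclic since any finite subgroup of the multiplicative group of a field is cyclic.)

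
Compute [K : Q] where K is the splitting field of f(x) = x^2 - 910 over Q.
[K : Q] = 2

f(x) = x^2 - 910 factors as (x - √910)(x + √910). The splitting field is K = Q(√910). Since 910 is squarefree and > 1, it is not a perfect square, so x^2 - 910 is irreducible over Q and [Q(√910) : Q] = 2. Hence [K : Q] = 2.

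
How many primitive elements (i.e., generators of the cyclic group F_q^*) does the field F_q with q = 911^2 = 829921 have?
There are φ(829920) = 165888 primitive elements

F_q^* is cyclic of order q - 1 = 829920. A cyclic group of order m has exactly φ(m) generators. Here m = 829920 = 2^5 · 3 · 5 · 7 · 13 · 19, so the number of primitive elements is φ(829920) = 165888.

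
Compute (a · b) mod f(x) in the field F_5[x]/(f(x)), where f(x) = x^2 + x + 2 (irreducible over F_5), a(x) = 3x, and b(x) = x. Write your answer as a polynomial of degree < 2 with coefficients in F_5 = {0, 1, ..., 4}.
a · b ≡ 2x + 4 (mod f(x))

Multiply in F_5[x]: a(x)·b(x) = (3x)·(x) = 3x^2. This has degree ≥ 2, so divide by f(x) over F_5: 3x^2 = (3)·(x^2 + x + 2) + (2x + 4). Hence a·b ≡ 2x + 4 (mod f). (F_5[x]/(f) is a field with 5^2 = 25 elements since f is irreducible of degree 2.)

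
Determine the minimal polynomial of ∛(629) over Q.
m_α(x) = x^3 - 629

α satisfies α^3 = 629, so x^3 - 629 annihilates α. By the rational root test, a rational root p/q (in lowest terms) of x^3 - 629 would satisfy p^3 = 629 q^3, forcing q = 1 and p^3 = 629; but 629 is not a perfect cube, contradiction. A monic cubic over Q with no rational root is irreducible (any nontrivial factorization would include a linear factor). Hence x^3 - 629 is the minimal polynomial of α, and in particular [Q(α):Q] = 3.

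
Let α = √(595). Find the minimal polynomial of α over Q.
m_α(x) = x^2 - 595

α satisfies α^2 - 595 = 0, so x^2 - 595 annihilates α. Since d = 595 is squarefree and ≠ 1, it is not a perfect square in Q, so x^2 - 595 has no rational root and is therefore irreducible over Q (a degree-2 polynomial over a field is irreducible iff it has no root). Hence m_α(x) = x^2 - 595.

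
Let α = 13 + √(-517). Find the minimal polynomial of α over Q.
m_α(x) = x^2 - 26x + 686

From α - 13 = √(-517), squaring gives (α - 13)^2 = -517, i.e. α^2 - 26α + 169 = -517, so α^2 - 26α + 686 = 0. The discriminant of x^2 - 26x + 686 is (-26)^2 - 4·(686) = 676 - 2744 = -2068, and 4·(-517) is not a perfect square in Q since -517 is squarefree and ≠ 1. Hence x^2 - 26x + 686 is irreducible over Q and is the minimal polynomial of α.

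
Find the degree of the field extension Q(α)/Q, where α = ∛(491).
[Q(α):Q] = 3

The minimal polynomial of α is x^3 - 491, irreducible over Q since 491 is not a perfect cube (so x^3 - 491 has no rational root). Hence [Q(α):Q] = deg(m_α) = 3.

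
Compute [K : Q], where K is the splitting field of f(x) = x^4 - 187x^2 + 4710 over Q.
[K : Q] = 4

Solving the quadratic in x^2: x^2 = (187 ± √(187^2 - 4·4710))/2 = (187 ± √16129)/2 = (187 ± 127)/2, giving x^2 = 30 or x^2 = 157. So f(x) = (x^2 - 30)(x^2 - 157) and the roots of f are ±√30, ±√157. Hence the splitting field is K = Q(√30, √157). Since 30 and 157 are distinct squarefree integers > 1, their product 4710 is not a perfect square, so √157 ∉ Q(√30). By the tower law [K:Q] = [Q(√30,√157):Q(√30)] · [Q(√30):Q] = 2 · 2 = 4.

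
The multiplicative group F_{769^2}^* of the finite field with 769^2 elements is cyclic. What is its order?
|F_{769^2}^*| = 591360

F_{769^2} has 769^2 = 591361 elements; its multiplicative group consists of all nonzero elements, so |F_{769^2}^*| = 591361 - 1 = 591360. (It is cyclic since any finite subgroup of the multiplicative group of a field is cyclic.)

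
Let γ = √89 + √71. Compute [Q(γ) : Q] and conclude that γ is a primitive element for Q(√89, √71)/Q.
[Q(γ) : Q] = 4 (equivalently, Q(γ) = Q(√89, √71))

Obviously Q(γ) ⊆ Q(√89, √71), and [Q(√89, √71):Q] = 4 (since 89, 71 are distinct squarefree integers > 1 with 6319 not a perfect square). To show equality we compute the minimal polynomial of γ. From γ = √89 + √71: γ^2 = 89 + 2√(6319) + 71 = 160 + 2√(6319), so γ^2 - 160 = 2√(6319); squaring, (γ^2 - 160)^2 = 4·6319, i.e. γ^4 - 320γ^2 + 25600 - 25276 = 0, i.e. γ^4 - 320γ^2 + 324 = 0. So γ is a root of x^4 - 320x^2 + 324. This polynomial is irreducible over Q: it has no rational root (each ±√89 ± √71 is irrational), and any factorization into two quadratics over Q would force √(6319) ∈ Q (pairing opposite roots) or √89, √71 ∈ Q (other pairings), all impossible. Hence [Q(γ):Q] = 4 = [Q(√89, √71):Q], so Q(γ) = Q(√89, √71).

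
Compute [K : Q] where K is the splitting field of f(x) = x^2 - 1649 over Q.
[K : Q] = 2

f(x) = x^2 - 1649 factors as (x - √1649)(x + √1649). The splitting field is K = Q(√1649). Since 1649 is squarefree and > 1, it is not a perfect square, so x^2 - 1649 is irreducible over Q and [Q(√1649) : Q] = 2. Hence [K : Q] = 2.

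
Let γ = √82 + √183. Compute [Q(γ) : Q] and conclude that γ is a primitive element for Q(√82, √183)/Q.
[Q(γ) : Q] = 4 (equivalently, Q(γ) = Q(√82, √183))

Obviously Q(γ) ⊆ Q(√82, √183), and [Q(√82, √183):Q] = 4 (since 82, 183 are distinct squarefree integers > 1 with 15006 not a perfect square). To show equality we compute the minimal polynomial of γ. From γ = √82 + √183: γ^2 = 82 + 2√(15006) + 183 = 265 + 2√(15006), so γ^2 - 265 = 2√(15006); squaring, (γ^2 - 265)^2 = 4·15006, i.e. γ^4 - 530γ^2 + 70225 - 60024 = 0, i.e. γ^4 - 530γ^2 + 10201 = 0. So γ is a root of x^4 - 530x^2 + 10201. This polynomial is irreducible over Q: it has no rational root (each ±√82 ± √183 is irrational), and any factorization into two quadratics over Q would force √(15006) ∈ Q (pairing opposite roots) or √82, √183 ∈ Q (other pairings), all impossible. Hence [Q(γ):Q] = 4 = [Q(√82, √183):Q], so Q(γ) = Q(√82, √183).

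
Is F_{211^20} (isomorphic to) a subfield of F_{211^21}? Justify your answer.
No: F_{211^20} is not a subfield of F_{211^21}

F_{p^m} embeds in F_{p^n} iff m | n. Here 20 ∤ 21 (since 21 = 1·20 + 1 with remainder 1 ≠ 0), so F_{211^20} is not a subfield of F_{211^21}. Equivalently: if it were, the tower law would give 20 = [F_{211^20}:F_211] dividing [F_{211^21}:F_211] = 21, contradiction.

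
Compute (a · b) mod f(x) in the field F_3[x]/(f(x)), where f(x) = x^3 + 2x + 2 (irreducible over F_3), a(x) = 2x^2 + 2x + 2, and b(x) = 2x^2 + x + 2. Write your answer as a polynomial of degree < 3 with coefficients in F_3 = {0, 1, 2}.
a · b ≡ 2x^2 + x + 1 (mod f(x))

Multiply in F_3[x]: a(x)·b(x) = (2x^2 + 2x + 2)·(2x^2 + x + 2) = x^4 + x^2 + 1. This has degree ≥ 3, so divide by f(x) over F_3: x^4 + x^2 + 1 = (x)·(x^3 + 2x + 2) + (2x^2 + x + 1). Hence a·b ≡ 2x^2 + x + 1 (mod f). (F_3[x]/(f) is a field with 3^3 = 27 elements since f is irreducible of degree 3.)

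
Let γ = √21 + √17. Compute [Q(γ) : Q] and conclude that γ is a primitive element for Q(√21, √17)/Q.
[Q(γ) : Q] = 4 (equivalently, Q(γ) = Q(√21, √17))

Obviously Q(γ) ⊆ Q(√21, √17), and [Q(√21, √17):Q] = 4 (since 21, 17 are distinct squarefree integers > 1 with 357 not a perfect square). To show equality we compute the minimal polynomial of γ. From γ = √21 + √17: γ^2 = 21 + 2√(357) + 17 = 38 + 2√(357), so γ^2 - 38 = 2√(357); squaring, (γ^2 - 38)^2 = 4·357, i.e. γ^4 - 76γ^2 + 1444 - 1428 = 0, i.e. γ^4 - 76γ^2 + 16 = 0. So γ is a root of x^4 - 76x^2 + 16. This polynomial is irreducible over Q: it has no rational root (each ±√21 ± √17 is irrational), and any factorization into two quadratics over Q would force √(357) ∈ Q (pairing opposite roots) or √21, √17 ∈ Q (other pairings), all impossible. Hence [Q(γ):Q] = 4 = [Q(√21, √17):Q], so Q(γ) = Q(√21, √17).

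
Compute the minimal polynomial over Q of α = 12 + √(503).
m_α(x) = x^2 - 24x - 359

From α - 12 = √(503), squaring gives (α - 12)^2 = 503, i.e. α^2 - 24α + 144 = 503, so α^2 - 24α - 359 = 0. The discriminant of x^2 - 24x - 359 is (-24)^2 - 4·(-359) = 576 + 1436 = 2012, and 4·(503) is not a perfect square in Q since 503 is squarefree and ≠ 1. Hence x^2 - 24x - 359 is irreducible over Q and is the minimal polynomial of α.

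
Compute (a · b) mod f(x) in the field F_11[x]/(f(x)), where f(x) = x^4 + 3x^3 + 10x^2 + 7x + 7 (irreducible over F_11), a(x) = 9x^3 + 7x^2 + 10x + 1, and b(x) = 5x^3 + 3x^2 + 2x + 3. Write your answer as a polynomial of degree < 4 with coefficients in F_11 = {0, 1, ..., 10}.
a · b ≡ 4x^3 + 10x^2 + 8x + 7 (mod f(x))

Multiply in F_11[x]: a(x)·b(x) = (9x^3 + 7x^2 + 10x + 1)·(5x^3 + 3x^2 + 2x + 3) = x^6 + 7x^5 + x^4 + 10x^3 + 10x + 3. This has degree ≥ 4, so divide by f(x) over F_11: x^6 + 7x^5 + x^4 + 10x^3 + 10x + 3 = (x^2 + 4x + 1)·(x^4 + 3x^3 + 10x^2 + 7x + 7) + (4x^3 + 10x^2 + 8x + 7). Hence a·b ≡ 4x^3 + 10x^2 + 8x + 7 (mod f). (F_11[x]/(f) is a field with 11^4 = 14641 elements since f is irreducible of degree 4.)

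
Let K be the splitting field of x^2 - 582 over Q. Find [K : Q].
[K : Q] = 2

f(x) = x^2 - 582 factors as (x - √582)(x + √582). The splitting field is K = Q(√582). Since 582 is squarefree and > 1, it is not a perfect square, so x^2 - 582 is irreducible over Q and [Q(√582) : Q] = 2. Hence [K : Q] = 2.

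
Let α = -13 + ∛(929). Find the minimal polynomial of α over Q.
m_α(x) = x^3 + 39x^2 + 507x + 1268

Set β = α + 13 = ∛(929), so β^3 = 929. Then (α + 13)^3 - 929 = 0, i.e. α is a root of g(x) = (x + 13)^3 - 929 = x^3 + 39x^2 + 507x + 1268. Since g(x) = h(x + 13) where h(x) = x^3 - 929, and h is irreducible over Q (because 929 is not a perfect cube, so h has no rational root, and a monic cubic with no rational root is irreducible), g is also irreducible (irreducibility is preserved under the substitution x → x + 13). Hence m_α(x) = x^3 + 39x^2 + 507x + 1268.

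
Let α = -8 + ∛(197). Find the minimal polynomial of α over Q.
m_α(x) = x^3 + 24x^2 + 192x + 315

Set β = α + 8 = ∛(197), so β^3 = 197. Then (α + 8)^3 - 197 = 0, i.e. α is a root of g(x) = (x + 8)^3 - 197 = x^3 + 24x^2 + 192x + 315. Since g(x) = h(x + 8) where h(x) = x^3 - 197, and h is irreducible over Q (because 197 is not a perfect cube, so h has no rational root, and a monic cubic with no rational root is irreducible), g is also irreducible (irreducibility is preserved under the substitution x → x + 8). Hence m_α(x) = x^3 + 24x^2 + 192x + 315.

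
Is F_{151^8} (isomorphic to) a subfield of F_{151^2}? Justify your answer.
No: F_{151^8} is not a subfield of F_{151^2}

F_{p^m} embeds in F_{p^n} iff m | n. Here 8 ∤ 2 (since 2 = 0·8 + 2 with remainder 2 ≠ 0), so F_{151^8} is not a subfield of F_{151^2}. Equivalently: if it were, the tower law would give 8 = [F_{151^8}:F_151] dividing [F_{151^2}:F_151] = 2, contradiction.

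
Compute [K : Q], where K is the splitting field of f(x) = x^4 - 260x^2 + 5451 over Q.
[K : Q] = 4

Solving the quadratic in x^2: x^2 = (260 ± √(260^2 - 4·5451))/2 = (260 ± √45796)/2 = (260 ± 214)/2, giving x^2 = 237 or x^2 = 23. So f(x) = (x^2 - 237)(x^2 - 23) and the roots of f are ±√237, ±√23. Hence the splitting field is K = Q(√237, √23). Since 237 and 23 are distinct squarefree integers > 1, their product 5451 is not a perfect square, so √23 ∉ Q(√237). By the tower law [K:Q] = [Q(√237,√23):Q(√237)] · [Q(√237):Q] = 2 · 2 = 4.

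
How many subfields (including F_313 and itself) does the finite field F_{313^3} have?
F_{313^3} has 2 subfields

The subfields of F_{p^n} are exactly the fields F_{p^d} for d | n (each is the fixed field of the unique index-d subgroup of Gal(F_{p^n}/F_p) ≅ Z/nZ). The divisors of n = 3 are {1, 3}, giving 2 subfields: F_{313^1}, F_{313^3}.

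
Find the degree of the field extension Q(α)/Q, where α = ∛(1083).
[Q(α):Q] = 3

The minimal polynomial of α is x^3 - 1083, irreducible over Q since 1083 is not a perfect cube (so x^3 - 1083 has no rational root). Hence [Q(α):Q] = deg(m_α) = 3.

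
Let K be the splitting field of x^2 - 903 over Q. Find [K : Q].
[K : Q] = 2

f(x) = x^2 - 903 factors as (x - √903)(x + √903). The splitting field is K = Q(√903). Since 903 is squarefree and > 1, it is not a perfect square, so x^2 - 903 is irreducible over Q and [Q(√903) : Q] = 2. Hence [K : Q] = 2.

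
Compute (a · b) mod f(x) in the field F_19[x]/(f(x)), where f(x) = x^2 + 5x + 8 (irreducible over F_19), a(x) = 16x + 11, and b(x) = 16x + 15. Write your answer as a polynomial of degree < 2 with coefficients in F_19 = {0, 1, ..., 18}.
a · b ≡ 10x + 17 (mod f(x))

Multiply in F_19[x]: a(x)·b(x) = (16x + 11)·(16x + 15) = 9x^2 + 17x + 13. This has degree ≥ 2, so divide by f(x) over F_19: 9x^2 + 17x + 13 = (9)·(x^2 + 5x + 8) + (10x + 17). Hence a·b ≡ 10x + 17 (mod f). (F_19[x]/(f) is a field with 19^2 = 361 elements since f is irreducible of degree 2.)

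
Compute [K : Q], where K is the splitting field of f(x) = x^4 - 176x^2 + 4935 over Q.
[K : Q] = 4

Solving the quadratic in x^2: x^2 = (176 ± √(176^2 - 4·4935))/2 = (176 ± √11236)/2 = (176 ± 106)/2, giving x^2 = 35 or x^2 = 141. So f(x) = (x^2 - 35)(x^2 - 141) and the roots of f are ±√35, ±√141. Hence the splitting field is K = Q(√35, √141). Since 35 and 141 are distinct squarefree integers > 1, their product 4935 is not a perfect square, so √141 ∉ Q(√35). By the tower law [K:Q] = [Q(√35,√141):Q(√35)] · [Q(√35):Q] = 2 · 2 = 4.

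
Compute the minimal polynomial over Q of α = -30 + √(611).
m_α(x) = x^2 + 60x + 289

From α + 30 = √(611), squaring gives (α + 30)^2 = 611, i.e. α^2 + 60α + 900 = 611, so α^2 + 60α + 289 = 0. The discriminant of x^2 + 60x + 289 is (60)^2 - 4·(289) = 3600 - 1156 = 2444, and 4·(611) is not a perfect square in Q since 611 is squarefree and ≠ 1. Hence x^2 + 60x + 289 is irreducible over Q and is the minimal polynomial of α.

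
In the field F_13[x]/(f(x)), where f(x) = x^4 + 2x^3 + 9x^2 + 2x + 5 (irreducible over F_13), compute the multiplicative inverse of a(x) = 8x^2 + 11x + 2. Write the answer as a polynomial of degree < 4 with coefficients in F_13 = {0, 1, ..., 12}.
a(x)^(-1) ≡ 3x^3 + 7x^2 + 9x + 12 (mod f(x))

Since f is irreducible over F_13, F_13[x]/(f) is a field and a(x) ≠ 0 has an inverse. Apply the extended Euclidean algorithm to f(x) and a(x) in F_13[x]: f(x) = (5x^2 + 8x + 10)·a(x) + (6x + 11);  a(x) = (10x + 3)·(6x + 11) + (8). The last nonzero remainder is the constant 8 = gcd(f, a) in F_13. Back-substituting through the division chain expresses 8 = s(x)·a(x) + t(x)·f(x) with s(x) ≡ 11x^3 + 4x^2 + 7x + 5 (mod f), so (11x^3 + 4x^2 + 7x + 5)·a(x) ≡ 8 (mod f). Multiplying by 8^(-1) ≡ 5 in F_13 gives a(x)^(-1) ≡ 5·(11x^3 + 4x^2 + 7x + 5) ≡ 3x^3 + 7x^2 + 9x + 12 (mod f). Check: (8x^2 + 11x + 2)·(3x^3 + 7x^2 + 9x + 12) = 11x^5 + 11x^4 + 12x^3 + x^2 + 7x + 11 ≡ 1 (mod x^4 + 2x^3 + 9x^2 + 2x + 5).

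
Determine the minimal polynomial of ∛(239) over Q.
m_α(x) = x^3 - 239

α satisfies α^3 = 239, so x^3 - 239 annihilates α. By the rational root test, a rational root p/q (in lowest terms) of x^3 - 239 would satisfy p^3 = 239 q^3, forcing q = 1 and p^3 = 239; but 239 is not a perfect cube, contradiction. A monic cubic over Q with no rational root is irreducible (any nontrivial factorization would include a linear factor). Hence x^3 - 239 is the minimal polynomial of α, and in particular [Q(α):Q] = 3.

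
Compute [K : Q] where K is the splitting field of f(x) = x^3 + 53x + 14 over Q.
[K : Q] = 6

By the rational root test, any rational root of the monic integer polynomial f(x) = x^3 + 53x + 14 must be an integer dividing the constant term 14, i.e. one of ±{1, 2, 7, 14}. Evaluating: f(1) = 68, f(-1) = -40, f(2) = 128, f(-2) = -100, f(7) = 728, f(-7) = -700, f(14) = 3500, f(-14) = -3472; none is 0, so f has no rational root and is therefore irreducible over Q (a cubic with no linear factor over a field is irreducible). For an irreducible cubic, the Galois group is A_3 or S_3 according as the discriminant disc(f) = -4a^3 - 27b^2 = -4·(53)^3 - 27·(14)^2 = -600800 is or is not a square in Q. Here disc(f) = -600800 is not a perfect square in Q, so the Galois group of f over Q is not contained in A_3 and must be all of S_3. The splitting field has degree |S_3| = 6 over Q, so [K : Q] = 6.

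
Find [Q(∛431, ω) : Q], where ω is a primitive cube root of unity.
[Q(∛431, ω) : Q] = 6

[Q(∛431):Q] = 3 (min poly x^3 - 431, irreducible since 431 is not a perfect cube). [Q(ω):Q] = 2 (min poly x^2 + x + 1). Since Q(∛431) ⊂ R and ω ∉ R, we have ω ∉ Q(∛431), so x^2 + x + 1 remains irreducible over Q(∛431) and [Q(∛431, ω) : Q(∛431)] = 2. By the tower law, [Q(∛431, ω) : Q] = 3 · 2 = 6. (In fact Q(∛431, ω) is the splitting field of x^3 - 431 over Q.)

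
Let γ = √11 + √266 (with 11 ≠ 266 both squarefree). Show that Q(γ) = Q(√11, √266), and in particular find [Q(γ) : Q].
[Q(γ) : Q] = 4 (equivalently, Q(γ) = Q(√11, √266))

Obviously Q(γ) ⊆ Q(√11, √266), and [Q(√11, √266):Q] = 4 (since 11, 266 are distinct squarefree integers > 1 with 2926 not a perfect square). To show equality we compute the minimal polynomial of γ. From γ = √11 + √266: γ^2 = 11 + 2√(2926) + 266 = 277 + 2√(2926), so γ^2 - 277 = 2√(2926); squaring, (γ^2 - 277)^2 = 4·2926, i.e. γ^4 - 554γ^2 + 76729 - 11704 = 0, i.e. γ^4 - 554γ^2 + 65025 = 0. So γ is a root of x^4 - 554x^2 + 65025. This polynomial is irreducible over Q: it has no rational root (each ±√11 ± √266 is irrational), and any factorization into two quadratics over Q would force √(2926) ∈ Q (pairing opposite roots) or √11, √266 ∈ Q (other pairings), all impossible. Hence [Q(γ):Q] = 4 = [Q(√11, √266):Q], so Q(γ) = Q(√11, √266).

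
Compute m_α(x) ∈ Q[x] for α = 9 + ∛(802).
m_α(x) = x^3 - 27x^2 + 243x - 1531

Set β = α - 9 = ∛(802), so β^3 = 802. Then (α - 9)^3 - 802 = 0, i.e. α is a root of g(x) = (x - 9)^3 - 802 = x^3 - 27x^2 + 243x - 1531. Since g(x) = h(x - 9) where h(x) = x^3 - 802, and h is irreducible over Q (because 802 is not a perfect cube, so h has no rational root, and a monic cubic with no rational root is irreducible), g is also irreducible (irreducibility is preserved under the substitution x → x - 9). Hence m_α(x) = x^3 - 27x^2 + 243x - 1531.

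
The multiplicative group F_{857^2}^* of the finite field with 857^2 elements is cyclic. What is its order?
|F_{857^2}^*| = 734448

F_{857^2} has 857^2 = 734449 elements; its multiplicative group consists of all nonzero elements, so |F_{857^2}^*| = 734449 - 1 = 734448. (It is cyclic since any finite subgroup of the multiplicative group of a field is cyclic.)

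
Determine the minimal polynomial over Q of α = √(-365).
m_α(x) = x^2 + 365

α satisfies α^2 + 365 = 0, so x^2 + 365 annihilates α. Since d = -365 is squarefree and ≠ 1, it is not a perfect square in Q, so x^2 + 365 has no rational root and is therefore irreducible over Q (a degree-2 polynomial over a field is irreducible iff it has no root). Hence m_α(x) = x^2 + 365.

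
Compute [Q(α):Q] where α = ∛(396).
[Q(α):Q] = 3

The minimal polynomial of α is x^3 - 396, irreducible over Q since 396 is not a perfect cube (so x^3 - 396 has no rational root). Hence [Q(α):Q] = deg(m_α) = 3.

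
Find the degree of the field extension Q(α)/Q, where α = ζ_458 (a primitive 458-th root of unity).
[Q(α):Q] = 228

The minimal polynomial of ζ_458 over Q is the 458-th cyclotomic polynomial Φ_458(x), which is irreducible over Q and has degree φ(458) = 228. Hence [Q(α):Q] = φ(458) = 228.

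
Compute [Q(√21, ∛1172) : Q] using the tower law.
[Q(√21, ∛1172) : Q] = 6

Let L = Q(√21, ∛1172). Since Q(√21) ⊂ L and [Q(√21):Q] = 2, the tower law gives 2 | [L:Q]. Likewise Q(∛1172) ⊂ L with [Q(∛1172):Q] = 3 (because 1172 is not a perfect cube), so 3 | [L:Q]. As gcd(2,3) = 1, [L:Q] is divisible by 6. Conversely L is generated over Q by √21 and ∛1172, so [L:Q] ≤ 2·3 = 6. Therefore [Q(√21, ∛1172) : Q] = 6.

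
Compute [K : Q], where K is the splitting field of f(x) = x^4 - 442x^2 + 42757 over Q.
[K : Q] = 4

Solving the quadratic in x^2: x^2 = (442 ± √(442^2 - 4·42757))/2 = (442 ± √24336)/2 = (442 ± 156)/2, giving x^2 = 299 or x^2 = 143. So f(x) = (x^2 - 299)(x^2 - 143) and the roots of f are ±√299, ±√143. Hence the splitting field is K = Q(√299, √143). Since 299 and 143 are distinct squarefree integers > 1, their product 42757 is not a perfect square, so √143 ∉ Q(√299). By the tower law [K:Q] = [Q(√299,√143):Q(√299)] · [Q(√299):Q] = 2 · 2 = 4.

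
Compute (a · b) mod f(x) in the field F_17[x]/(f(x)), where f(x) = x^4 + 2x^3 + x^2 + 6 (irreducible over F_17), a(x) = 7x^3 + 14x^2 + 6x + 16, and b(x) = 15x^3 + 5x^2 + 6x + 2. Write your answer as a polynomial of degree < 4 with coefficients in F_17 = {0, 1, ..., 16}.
a · b ≡ 7x^3 + 14x^2 + 6 (mod f(x))

Multiply in F_17[x]: a(x)·b(x) = (7x^3 + 14x^2 + 6x + 16)·(15x^3 + 5x^2 + 6x + 2) = 3x^6 + 7x^5 + 15x^4 + 11x^3 + 8x^2 + 6x + 15. This has degree ≥ 4, so divide by f(x) over F_17: 3x^6 + 7x^5 + 15x^4 + 11x^3 + 8x^2 + 6x + 15 = (3x^2 + x + 10)·(x^4 + 2x^3 + x^2 + 6) + (7x^3 + 14x^2 + 6). Hence a·b ≡ 7x^3 + 14x^2 + 6 (mod f). (F_17[x]/(f) is a field with 17^4 = 83521 elements since f is irreducible of degree 4.)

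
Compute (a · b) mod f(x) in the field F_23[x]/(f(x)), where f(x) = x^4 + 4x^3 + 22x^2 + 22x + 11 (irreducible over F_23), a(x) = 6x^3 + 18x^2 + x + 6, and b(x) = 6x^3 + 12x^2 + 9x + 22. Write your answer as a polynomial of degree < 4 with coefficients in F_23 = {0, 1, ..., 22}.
a · b ≡ 18x^3 + 9x^2 + 9x + 9 (mod f(x))

Multiply in F_23[x]: a(x)·b(x) = (6x^3 + 18x^2 + x + 6)·(6x^3 + 12x^2 + 9x + 22) = 13x^6 + 19x^5 + 20x^3 + 17x^2 + 7x + 17. This has degree ≥ 4, so divide by f(x) over F_23: 13x^6 + 19x^5 + 20x^3 + 17x^2 + 7x + 17 = (13x^2 + 13x + 7)·(x^4 + 4x^3 + 22x^2 + 22x + 11) + (18x^3 + 9x^2 + 9x + 9). Hence a·b ≡ 18x^3 + 9x^2 + 9x + 9 (mod f). (F_23[x]/(f) is a field with 23^4 = 279841 elements since f is irreducible of degree 4.)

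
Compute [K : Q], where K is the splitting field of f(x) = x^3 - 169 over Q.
[K : Q] = 6

The roots of x^3 - 169 are ∛169, ω∛169, ω^2∛169 where ω = e^(2πi/3) is a primitive cube root of unity, so K = Q(∛169, ω). Now [Q(∛169):Q] = 3 (since 169 is not a perfect cube, x^3 - 169 is irreducible) and [Q(ω):Q] = 2. Both 2 and 3 divide [K:Q], and [K:Q] ≤ 3·2 = 6, so [K:Q] = 6. (Equivalently: Q(∛169) ⊂ R but ω ∉ R, so [K : Q(∛169)] = 2.)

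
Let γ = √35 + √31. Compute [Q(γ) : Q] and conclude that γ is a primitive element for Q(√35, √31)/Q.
[Q(γ) : Q] = 4 (equivalently, Q(γ) = Q(√35, √31))

Obviously Q(γ) ⊆ Q(√35, √31), and [Q(√35, √31):Q] = 4 (since 35, 31 are distinct squarefree integers > 1 with 1085 not a perfect square). To show equality we compute the minimal polynomial of γ. From γ = √35 + √31: γ^2 = 35 + 2√(1085) + 31 = 66 + 2√(1085), so γ^2 - 66 = 2√(1085); squaring, (γ^2 - 66)^2 = 4·1085, i.e. γ^4 - 132γ^2 + 4356 - 4340 = 0, i.e. γ^4 - 132γ^2 + 16 = 0. So γ is a root of x^4 - 132x^2 + 16. This polynomial is irreducible over Q: it has no rational root (each ±√35 ± √31 is irrational), and any factorization into two quadratics over Q would force √(1085) ∈ Q (pairing opposite roots) or √35, √31 ∈ Q (other pairings), all impossible. Hence [Q(γ):Q] = 4 = [Q(√35, √31):Q], so Q(γ) = Q(√35, √31).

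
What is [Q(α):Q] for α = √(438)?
[Q(α):Q] = 2

[Q(α):Q] equals the degree of the minimal polynomial of α. Here α^2 = 438 and x^2 - 438 is irreducible (d = 438 is squarefree, ≠ 1, hence not a square), so deg(m_α) = 2. Thus [Q(α):Q] = 2.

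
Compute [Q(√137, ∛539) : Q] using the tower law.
[Q(√137, ∛539) : Q] = 6

Let L = Q(√137, ∛539). Since Q(√137) ⊂ L and [Q(√137):Q] = 2, the tower law gives 2 | [L:Q]. Likewise Q(∛539) ⊂ L with [Q(∛539):Q] = 3 (because 539 is not a perfect cube), so 3 | [L:Q]. As gcd(2,3) = 1, [L:Q] is divisible by 6. Conversely L is generated over Q by √137 and ∛539, so [L:Q] ≤ 2·3 = 6. Therefore [Q(√137, ∛539) : Q] = 6.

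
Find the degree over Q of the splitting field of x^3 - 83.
[K : Q] = 6

The roots of x^3 - 83 are ∛83, ω∛83, ω^2∛83 where ω = e^(2πi/3) is a primitive cube root of unity, so K = Q(∛83, ω). Now [Q(∛83):Q] = 3 (since 83 is not a perfect cube, x^3 - 83 is irreducible) and [Q(ω):Q] = 2. Both 2 and 3 divide [K:Q], and [K:Q] ≤ 3·2 = 6, so [K:Q] = 6. (Equivalently: Q(∛83) ⊂ R but ω ∉ R, so [K : Q(∛83)] = 2.)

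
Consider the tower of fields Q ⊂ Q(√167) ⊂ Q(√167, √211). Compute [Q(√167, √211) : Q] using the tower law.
[Q(√167, √211) : Q] = 4

[Q(√167):Q] = 2 (min poly x^2 - 167, irreducible since 167 is squarefree > 1). For the top step, suppose √211 ∈ Q(√167), say √211 = c + d√167 with c, d ∈ Q. Squaring: 211 = c^2 + 167d^2 + 2cd√167. Since √167 ∉ Q this forces 2cd = 0. If d = 0 then √211 = c ∈ Q, contradicting 211 squarefree > 1. If c = 0 then 211 = 167d^2, so 167·211 = (167d)^2 is a perfect square in Q — but 167·211 = 35237 is not a perfect square (since 167 and 211 are distinct squarefree integers). Contradiction. Hence √211 ∉ Q(√167), so x^2 - 211 stays irreducible over Q(√167) and [Q(√167, √211) : Q(√167)] = 2. By the tower law, [Q(√167, √211) : Q] = 2 · 2 = 4.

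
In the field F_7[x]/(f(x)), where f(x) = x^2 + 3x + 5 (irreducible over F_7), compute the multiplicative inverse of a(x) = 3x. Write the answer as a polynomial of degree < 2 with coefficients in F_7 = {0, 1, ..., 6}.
a(x)^(-1) ≡ 6x + 4 (mod f(x))

Since f is irreducible over F_7, F_7[x]/(f) is a field and a(x) ≠ 0 has an inverse. Apply the extended Euclidean algorithm to f(x) and a(x) in F_7[x]: f(x) = (5x + 1)·a(x) + (5). The last nonzero remainder is the constant 5 = gcd(f, a) in F_7. Back-substituting through the division chain expresses 5 = s(x)·a(x) + t(x)·f(x) with s(x) ≡ 2x + 6 (mod f), so (2x + 6)·a(x) ≡ 5 (mod f). Multiplying by 5^(-1) ≡ 3 in F_7 gives a(x)^(-1) ≡ 3·(2x + 6) ≡ 6x + 4 (mod f). Check: (3x)·(6x + 4) = 4x^2 + 5x ≡ 1 (mod x^2 + 3x + 5).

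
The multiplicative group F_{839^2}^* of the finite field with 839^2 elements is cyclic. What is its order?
|F_{839^2}^*| = 703920

F_{839^2} has 839^2 = 703921 elements; its multiplicative group consists of all nonzero elements, so |F_{839^2}^*| = 703921 - 1 = 703920. (It is cyclic since any finite subgroup of the multiplicative group of a field is cyclic.)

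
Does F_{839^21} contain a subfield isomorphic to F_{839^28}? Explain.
No: F_{839^28} is not a subfield of F_{839^21}

F_{p^m} embeds in F_{p^n} iff m | n. Here 28 ∤ 21 (since 21 = 0·28 + 21 with remainder 21 ≠ 0), so F_{839^28} is not a subfield of F_{839^21}. Equivalently: if it were, the tower law would give 28 = [F_{839^28}:F_839] dividing [F_{839^21}:F_839] = 21, contradiction.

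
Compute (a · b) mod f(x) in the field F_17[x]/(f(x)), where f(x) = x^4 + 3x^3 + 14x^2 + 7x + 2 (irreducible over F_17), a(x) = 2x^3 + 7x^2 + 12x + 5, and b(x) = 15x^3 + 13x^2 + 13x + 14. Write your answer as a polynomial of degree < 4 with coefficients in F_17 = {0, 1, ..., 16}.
a · b ≡ 15x^3 + 16x^2 + 3x + 1 (mod f(x))

Multiply in F_17[x]: a(x)·b(x) = (2x^3 + 7x^2 + 12x + 5)·(15x^3 + 13x^2 + 13x + 14) = 13x^6 + 12x^5 + 8x^4 + 10x^3 + 13x^2 + 12x + 2. This has degree ≥ 4, so divide by f(x) over F_17: 13x^6 + 12x^5 + 8x^4 + 10x^3 + 13x^2 + 12x + 2 = (13x^2 + 7x + 9)·(x^4 + 3x^3 + 14x^2 + 7x + 2) + (15x^3 + 16x^2 + 3x + 1). Hence a·b ≡ 15x^3 + 16x^2 + 3x + 1 (mod f). (F_17[x]/(f) is a field with 17^4 = 83521 elements since f is irreducible of degree 4.)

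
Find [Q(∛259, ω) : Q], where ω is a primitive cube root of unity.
[Q(∛259, ω) : Q] = 6

[Q(∛259):Q] = 3 (min poly x^3 - 259, irreducible since 259 is not a perfect cube). [Q(ω):Q] = 2 (min poly x^2 + x + 1). Since Q(∛259) ⊂ R and ω ∉ R, we have ω ∉ Q(∛259), so x^2 + x + 1 remains irreducible over Q(∛259) and [Q(∛259, ω) : Q(∛259)] = 2. By the tower law, [Q(∛259, ω) : Q] = 3 · 2 = 6. (In fact Q(∛259, ω) is the splitting field of x^3 - 259 over Q.)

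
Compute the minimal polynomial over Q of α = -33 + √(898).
m_α(x) = x^2 + 66x + 191

From α + 33 = √(898), squaring gives (α + 33)^2 = 898, i.e. α^2 + 66α + 1089 = 898, so α^2 + 66α + 191 = 0. The discriminant of x^2 + 66x + 191 is (66)^2 - 4·(191) = 4356 - 764 = 3592, and 4·(898) is not a perfect square in Q since 898 is squarefree and ≠ 1. Hence x^2 + 66x + 191 is irreducible over Q and is the minimal polynomial of α.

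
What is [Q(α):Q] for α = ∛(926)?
[Q(α):Q] = 3

The minimal polynomial of α is x^3 - 926, irreducible over Q since 926 is not a perfect cube (so x^3 - 926 has no rational root). Hence [Q(α):Q] = deg(m_α) = 3.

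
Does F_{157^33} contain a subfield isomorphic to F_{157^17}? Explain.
No: F_{157^17} is not a subfield of F_{157^33}

F_{p^m} embeds in F_{p^n} iff m | n. Here 17 ∤ 33 (since 33 = 1·17 + 16 with remainder 16 ≠ 0), so F_{157^17} is not a subfield of F_{157^33}. Equivalently: if it were, the tower law would give 17 = [F_{157^17}:F_157] dividing [F_{157^33}:F_157] = 33, contradiction.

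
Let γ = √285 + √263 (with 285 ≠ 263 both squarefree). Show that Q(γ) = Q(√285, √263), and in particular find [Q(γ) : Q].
[Q(γ) : Q] = 4 (equivalently, Q(γ) = Q(√285, √263))

Obviously Q(γ) ⊆ Q(√285, √263), and [Q(√285, √263):Q] = 4 (since 285, 263 are distinct squarefree integers > 1 with 74955 not a perfect square). To show equality we compute the minimal polynomial of γ. From γ = √285 + √263: γ^2 = 285 + 2√(74955) + 263 = 548 + 2√(74955), so γ^2 - 548 = 2√(74955); squaring, (γ^2 - 548)^2 = 4·74955, i.e. γ^4 - 1096γ^2 + 300304 - 299820 = 0, i.e. γ^4 - 1096γ^2 + 484 = 0. So γ is a root of x^4 - 1096x^2 + 484. This polynomial is irreducible over Q: it has no rational root (each ±√285 ± √263 is irrational), and any factorization into two quadratics over Q would force √(74955) ∈ Q (pairing opposite roots) or √285, √263 ∈ Q (other pairings), all impossible. Hence [Q(γ):Q] = 4 = [Q(√285, √263):Q], so Q(γ) = Q(√285, √263).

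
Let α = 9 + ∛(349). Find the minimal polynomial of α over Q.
m_α(x) = x^3 - 27x^2 + 243x - 1078

Set β = α - 9 = ∛(349), so β^3 = 349. Then (α - 9)^3 - 349 = 0, i.e. α is a root of g(x) = (x - 9)^3 - 349 = x^3 - 27x^2 + 243x - 1078. Since g(x) = h(x - 9) where h(x) = x^3 - 349, and h is irreducible over Q (because 349 is not a perfect cube, so h has no rational root, and a monic cubic with no rational root is irreducible), g is also irreducible (irreducibility is preserved under the substitution x → x - 9). Hence m_α(x) = x^3 - 27x^2 + 243x - 1078.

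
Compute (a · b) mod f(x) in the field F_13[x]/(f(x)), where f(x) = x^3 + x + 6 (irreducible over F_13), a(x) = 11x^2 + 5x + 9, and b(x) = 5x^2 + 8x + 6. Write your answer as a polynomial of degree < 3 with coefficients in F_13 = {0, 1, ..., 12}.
a · b ≡ 5x^2 + 10x (mod f(x))

Multiply in F_13[x]: a(x)·b(x) = (11x^2 + 5x + 9)·(5x^2 + 8x + 6) = 3x^4 + 9x^3 + 8x^2 + 11x + 2. This has degree ≥ 3, so divide by f(x) over F_13: 3x^4 + 9x^3 + 8x^2 + 11x + 2 = (3x + 9)·(x^3 + x + 6) + (5x^2 + 10x). Hence a·b ≡ 5x^2 + 10x (mod f). (F_13[x]/(f) is a field with 13^3 = 2197 elements since f is irreducible of degree 3.)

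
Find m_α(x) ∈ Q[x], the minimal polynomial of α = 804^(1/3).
m_α(x) = x^3 - 804

α satisfies α^3 = 804, so x^3 - 804 annihilates α. By the rational root test, a rational root p/q (in lowest terms) of x^3 - 804 would satisfy p^3 = 804 q^3, forcing q = 1 and p^3 = 804; but 804 is not a perfect cube, contradiction. A monic cubic over Q with no rational root is irreducible (any nontrivial factorization would include a linear factor). Hence x^3 - 804 is the minimal polynomial of α, and in particular [Q(α):Q] = 3.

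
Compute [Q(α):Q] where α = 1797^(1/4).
[Q(α):Q] = 4

α is a root of x^4 - 1797. By Eisenstein's criterion at the prime p = 3 (which divides the constant term 1797 but p^2 = 9 does not, since 1797 is squarefree), x^4 - 1797 is irreducible over Q. Hence [Q(α):Q] = 4.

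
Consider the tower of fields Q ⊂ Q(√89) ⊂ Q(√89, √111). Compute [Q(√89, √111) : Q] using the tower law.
[Q(√89, √111) : Q] = 4

[Q(√89):Q] = 2 (min poly x^2 - 89, irreducible since 89 is squarefree > 1). For the top step, suppose √111 ∈ Q(√89), say √111 = c + d√89 with c, d ∈ Q. Squaring: 111 = c^2 + 89d^2 + 2cd√89. Since √89 ∉ Q this forces 2cd = 0. If d = 0 then √111 = c ∈ Q, contradicting 111 squarefree > 1. If c = 0 then 111 = 89d^2, so 89·111 = (89d)^2 is a perfect square in Q — but 89·111 = 9879 is not a perfect square (since 89 and 111 are distinct squarefree integers). Contradiction. Hence √111 ∉ Q(√89), so x^2 - 111 stays irreducible over Q(√89) and [Q(√89, √111) : Q(√89)] = 2. By the tower law, [Q(√89, √111) : Q] = 2 · 2 = 4.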